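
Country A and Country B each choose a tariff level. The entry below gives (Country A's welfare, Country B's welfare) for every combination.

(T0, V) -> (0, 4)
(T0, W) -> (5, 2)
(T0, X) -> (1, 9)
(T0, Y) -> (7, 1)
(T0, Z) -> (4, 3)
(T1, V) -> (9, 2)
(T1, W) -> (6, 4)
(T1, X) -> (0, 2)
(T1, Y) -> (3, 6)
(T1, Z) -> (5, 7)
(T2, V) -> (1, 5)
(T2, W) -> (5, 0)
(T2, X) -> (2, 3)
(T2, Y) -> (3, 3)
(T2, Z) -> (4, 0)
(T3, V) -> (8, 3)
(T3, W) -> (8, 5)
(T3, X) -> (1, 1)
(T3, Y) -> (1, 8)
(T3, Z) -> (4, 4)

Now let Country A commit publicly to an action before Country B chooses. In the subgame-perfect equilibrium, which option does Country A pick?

T1

Country B best-responds to each possible Country A move:
- T0 → Country B plays X (best of 4, 2, 9, 1, 3); Country A gets 1.
- T1 → Country B plays Z (best of 2, 4, 2, 6, 7); Country A gets 5.
- T2 → Country B plays V (best of 5, 0, 3, 3, 0); Country A gets 1.
- T3 → Country B plays Y (best of 3, 5, 1, 8, 4); Country A gets 1.
Country A's induced payoffs are 1, 5, 1, 1, so Country A commits to T1. Subgame-perfect outcome: (T1, Z) with payoffs (5, 7).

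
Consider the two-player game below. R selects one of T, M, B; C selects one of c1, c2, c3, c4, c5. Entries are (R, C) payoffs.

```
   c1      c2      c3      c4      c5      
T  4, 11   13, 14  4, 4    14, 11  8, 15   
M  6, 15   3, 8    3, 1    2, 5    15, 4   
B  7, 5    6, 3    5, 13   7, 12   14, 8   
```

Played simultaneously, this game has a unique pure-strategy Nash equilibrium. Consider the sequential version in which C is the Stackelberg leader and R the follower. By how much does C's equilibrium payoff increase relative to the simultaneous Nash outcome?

R best-responds to each possible C move:
- c1: BR = B, leader payoff 5.
- c2: BR = T, leader payoff 14.
- c3: BR = B, leader payoff 13.
- c4: BR = T, leader payoff 11.
- c5: BR = M, leader payoff 4.
C's induced payoffs are 5, 14, 13, 11, 4, so C commits to c2. Subgame-perfect outcome: (T, c2) with payoffs (13, 14).
Under simultaneous play:
R's best replies: c1→B; c2→T; c3→B; c4→T; c5→M.
C's best replies: T→c5; M→c1; B→c3.
The unique mutual best reply is (B, c3), giving (5, 13).
C's commitment gain: 14 − 13 = 1.

1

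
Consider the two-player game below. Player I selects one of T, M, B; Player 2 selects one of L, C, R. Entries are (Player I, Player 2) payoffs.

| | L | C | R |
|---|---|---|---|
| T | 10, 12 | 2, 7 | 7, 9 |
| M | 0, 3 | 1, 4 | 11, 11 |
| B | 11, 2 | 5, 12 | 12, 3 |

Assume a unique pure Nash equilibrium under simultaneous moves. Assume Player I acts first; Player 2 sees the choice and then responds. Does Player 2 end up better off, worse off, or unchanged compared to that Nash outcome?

Player 2 best-responds to each possible Player I move:
- T: BR = L, leader payoff 10.
- M: BR = R, leader payoff 11.
- B: BR = C, leader payoff 5.
Among 10, 11, 5, the best is 11 at M. Subgame-perfect outcome: (M, R) with payoffs (11, 11).
For the simultaneous game, intersect best replies.
Player I's best replies: L→B; C→B; R→B.
Player 2's best replies: T→L; M→R; B→C.
The unique mutual best reply is (B, C), giving (5, 12).
Player 2 earns 11 sequentially versus 12 at the Nash outcome: worse off.

worse off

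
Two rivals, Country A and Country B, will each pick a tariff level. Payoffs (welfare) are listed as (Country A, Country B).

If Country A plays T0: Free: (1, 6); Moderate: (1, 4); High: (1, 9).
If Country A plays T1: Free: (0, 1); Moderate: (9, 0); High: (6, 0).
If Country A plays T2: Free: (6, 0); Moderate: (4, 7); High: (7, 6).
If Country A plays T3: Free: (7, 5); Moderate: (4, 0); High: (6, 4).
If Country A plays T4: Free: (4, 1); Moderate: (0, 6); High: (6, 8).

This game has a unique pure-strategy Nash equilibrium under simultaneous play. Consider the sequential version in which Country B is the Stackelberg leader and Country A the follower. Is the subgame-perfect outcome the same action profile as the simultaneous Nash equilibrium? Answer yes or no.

no

Work backward from Country A's decision.
- Free → Country A plays T3 (best of 1, 0, 6, 7, 4); Country B gets 5.
- Moderate → Country A plays T1 (best of 1, 9, 4, 4, 0); Country B gets 0.
- High → Country A plays T2 (best of 1, 6, 7, 6, 6); Country B gets 6.
Among 5, 0, 6, the best is 6 at High. Subgame-perfect outcome: (T2, High) with payoffs (7, 6).
Now find the simultaneous Nash equilibrium.
Country A's best replies: Free→T3; Moderate→T1; High→T2.
Country B's best replies: T0→High; T1→Free; T2→Moderate; T3→Free; T4→High.
The unique mutual best reply is (T3, Free), giving (7, 5).
Sequential outcome (T2, High) differs from the Nash profile (T3, Free).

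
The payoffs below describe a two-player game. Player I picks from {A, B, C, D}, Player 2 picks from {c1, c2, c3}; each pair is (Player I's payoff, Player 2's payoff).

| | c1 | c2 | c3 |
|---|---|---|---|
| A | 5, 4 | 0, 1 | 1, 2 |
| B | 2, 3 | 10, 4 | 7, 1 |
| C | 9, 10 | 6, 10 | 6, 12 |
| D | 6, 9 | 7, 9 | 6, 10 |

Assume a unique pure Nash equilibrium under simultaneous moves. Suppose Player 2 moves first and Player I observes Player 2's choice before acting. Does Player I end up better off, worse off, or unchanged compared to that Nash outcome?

worse off

Solve by backward induction (Player 2 leads).
- c1: BR = C, leader payoff 10.
- c2: BR = B, leader payoff 4.
- c3: BR = B, leader payoff 1.
Player 2's induced payoffs are 10, 4, 1, so Player 2 commits to c1. Subgame-perfect outcome: (C, c1) with payoffs (9, 10).
Now find the simultaneous Nash equilibrium.
Player I's best replies: c1→C; c2→B; c3→B.
Player 2's best replies: A→c1; B→c2; C→c3; D→c3.
The unique mutual best reply is (B, c2), giving (10, 4).
Player I earns 9 sequentially versus 10 at the Nash outcome: worse off.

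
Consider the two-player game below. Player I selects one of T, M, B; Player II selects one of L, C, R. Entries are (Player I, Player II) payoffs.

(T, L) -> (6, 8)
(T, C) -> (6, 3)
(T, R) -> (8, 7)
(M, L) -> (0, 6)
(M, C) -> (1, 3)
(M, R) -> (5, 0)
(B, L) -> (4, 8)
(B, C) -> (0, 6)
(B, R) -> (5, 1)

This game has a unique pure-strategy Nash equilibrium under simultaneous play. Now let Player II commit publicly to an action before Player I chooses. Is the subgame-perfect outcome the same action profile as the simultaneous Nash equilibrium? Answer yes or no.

Work backward from Player I's decision.
- L → Player I plays T (best of 6, 0, 4); Player II gets 8.
- C → Player I plays T (best of 6, 1, 0); Player II gets 3.
- R → Player I plays T (best of 8, 5, 5); Player II gets 7.
Among 8, 3, 7, the best is 8 at L. Subgame-perfect outcome: (T, L) with payoffs (6, 8).
Under simultaneous play:
Player I's best replies: L→T; C→T; R→T.
Player II's best replies: T→L; M→L; B→L.
The unique mutual best reply is (T, L), giving (6, 8).
Sequential outcome (T, L) coincides with the Nash profile (T, L).

yes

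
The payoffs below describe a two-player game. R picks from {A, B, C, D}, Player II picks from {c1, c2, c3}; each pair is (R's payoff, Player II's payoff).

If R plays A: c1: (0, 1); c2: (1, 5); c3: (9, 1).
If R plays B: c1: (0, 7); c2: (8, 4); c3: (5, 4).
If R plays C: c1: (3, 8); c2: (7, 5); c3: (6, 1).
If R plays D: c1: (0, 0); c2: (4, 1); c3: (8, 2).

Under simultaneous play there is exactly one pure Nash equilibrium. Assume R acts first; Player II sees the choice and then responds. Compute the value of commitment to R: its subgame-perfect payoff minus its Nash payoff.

5

Solve by backward induction (R leads).
- A → Player II plays c2 (best of 1, 5, 1); R gets 1.
- B → Player II plays c1 (best of 7, 4, 4); R gets 0.
- C → Player II plays c1 (best of 8, 5, 1); R gets 3.
- D → Player II plays c3 (best of 0, 1, 2); R gets 8.
Maximizing over 1, 0, 3, 8, R chooses D. Subgame-perfect outcome: (D, c3) with payoffs (8, 2).
Under simultaneous play:
R's best replies: c1→C; c2→B; c3→A.
Player II's best replies: A→c2; B→c1; C→c1; D→c3.
The unique mutual best reply is (C, c1), giving (3, 8).
R's commitment gain: 8 − 3 = 5.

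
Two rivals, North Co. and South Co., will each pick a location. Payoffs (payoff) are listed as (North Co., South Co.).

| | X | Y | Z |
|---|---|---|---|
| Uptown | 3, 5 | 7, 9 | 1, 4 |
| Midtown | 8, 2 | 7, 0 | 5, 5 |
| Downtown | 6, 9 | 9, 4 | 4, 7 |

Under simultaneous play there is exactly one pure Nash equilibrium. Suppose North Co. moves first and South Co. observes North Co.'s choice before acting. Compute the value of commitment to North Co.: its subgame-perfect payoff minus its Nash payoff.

2

Backward induction with North Co. moving first.
- Uptown → South Co. plays Y (best of 5, 9, 4); North Co. gets 7.
- Midtown → South Co. plays Z (best of 2, 0, 5); North Co. gets 5.
- Downtown → South Co. plays X (best of 9, 4, 7); North Co. gets 6.
North Co.'s induced payoffs are 7, 5, 6, so North Co. commits to Uptown. Subgame-perfect outcome: (Uptown, Y) with payoffs (7, 9).
Under simultaneous play:
North Co.'s best replies: X→Midtown; Y→Downtown; Z→Midtown.
South Co.'s best replies: Uptown→Y; Midtown→Z; Downtown→X.
Only (Midtown, Z) has each player best-responding; Nash payoffs (5, 5).
North Co.'s commitment gain: 7 − 5 = 2.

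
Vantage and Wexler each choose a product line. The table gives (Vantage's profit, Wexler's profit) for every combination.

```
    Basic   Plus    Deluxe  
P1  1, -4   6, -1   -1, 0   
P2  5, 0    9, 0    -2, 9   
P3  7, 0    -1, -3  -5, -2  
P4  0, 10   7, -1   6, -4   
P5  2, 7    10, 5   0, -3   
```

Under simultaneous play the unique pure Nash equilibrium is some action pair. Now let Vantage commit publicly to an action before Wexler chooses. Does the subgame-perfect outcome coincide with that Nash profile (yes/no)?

yes

Backward induction with Vantage moving first.
- P1: BR = Deluxe, leader payoff -1.
- P2: BR = Deluxe, leader payoff -2.
- P3: BR = Basic, leader payoff 7.
- P4: BR = Basic, leader payoff 0.
- P5: BR = Basic, leader payoff 2.
Among -1, -2, 7, 0, 2, the best is 7 at P3. Subgame-perfect outcome: (P3, Basic) with payoffs (7, 0).
For the simultaneous game, intersect best replies.
Vantage's best replies: Basic→P3; Plus→P5; Deluxe→P4.
Wexler's best replies: P1→Deluxe; P2→Deluxe; P3→Basic; P4→Basic; P5→Basic.
Only (P3, Basic) has each player best-responding; Nash payoffs (7, 0).
Sequential outcome (P3, Basic) coincides with the Nash profile (P3, Basic).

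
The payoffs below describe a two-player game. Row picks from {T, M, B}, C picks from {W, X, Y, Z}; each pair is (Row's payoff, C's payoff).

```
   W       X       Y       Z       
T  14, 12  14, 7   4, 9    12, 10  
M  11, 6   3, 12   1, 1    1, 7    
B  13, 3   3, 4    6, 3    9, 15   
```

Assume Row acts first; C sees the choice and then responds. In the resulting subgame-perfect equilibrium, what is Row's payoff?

14

Solve by backward induction (Row leads).
- T → C plays W (best of 12, 7, 9, 10); Row gets 14.
- M → C plays X (best of 6, 12, 1, 7); Row gets 3.
- B → C plays Z (best of 3, 4, 3, 15); Row gets 9.
Among 14, 3, 9, the best is 14 at T. Subgame-perfect outcome: (T, W) with payoffs (14, 12).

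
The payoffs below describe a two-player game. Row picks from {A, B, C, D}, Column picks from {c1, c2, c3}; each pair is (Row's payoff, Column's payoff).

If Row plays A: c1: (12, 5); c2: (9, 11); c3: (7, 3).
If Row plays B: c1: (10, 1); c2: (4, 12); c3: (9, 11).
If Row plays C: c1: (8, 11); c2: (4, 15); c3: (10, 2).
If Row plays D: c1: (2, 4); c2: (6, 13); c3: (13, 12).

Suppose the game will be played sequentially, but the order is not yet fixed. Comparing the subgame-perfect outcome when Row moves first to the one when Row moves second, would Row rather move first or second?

second

If Row leads: Column's best replies are A→c2, B→c2, C→c2, D→c2; Row's induced payoffs 9, 4, 4, 6; outcome (A, c2), payoffs (9, 11).
If Column leads: Row's best replies are c1→A, c2→A, c3→D; Column's induced payoffs 5, 11, 12; outcome (D, c3), payoffs (13, 12).
Row gets 9 moving first and 13 moving second, so Row prefers to move second.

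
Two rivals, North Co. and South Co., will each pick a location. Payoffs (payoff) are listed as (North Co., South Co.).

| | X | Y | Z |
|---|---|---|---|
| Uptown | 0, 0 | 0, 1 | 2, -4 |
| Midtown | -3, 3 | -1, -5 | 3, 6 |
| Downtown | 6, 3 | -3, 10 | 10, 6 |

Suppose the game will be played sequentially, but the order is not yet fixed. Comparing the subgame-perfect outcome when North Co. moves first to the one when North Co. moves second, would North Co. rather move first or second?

If North Co. leads: South Co.'s best replies are Uptown→Y, Midtown→Z, Downtown→Y; North Co.'s induced payoffs 0, 3, -3; outcome (Midtown, Z), payoffs (3, 6).
If South Co. leads: North Co.'s best replies are X→Downtown, Y→Uptown, Z→Downtown; South Co.'s induced payoffs 3, 1, 6; outcome (Downtown, Z), payoffs (10, 6).
North Co. gets 3 moving first and 10 moving second, so North Co. prefers to move second.

second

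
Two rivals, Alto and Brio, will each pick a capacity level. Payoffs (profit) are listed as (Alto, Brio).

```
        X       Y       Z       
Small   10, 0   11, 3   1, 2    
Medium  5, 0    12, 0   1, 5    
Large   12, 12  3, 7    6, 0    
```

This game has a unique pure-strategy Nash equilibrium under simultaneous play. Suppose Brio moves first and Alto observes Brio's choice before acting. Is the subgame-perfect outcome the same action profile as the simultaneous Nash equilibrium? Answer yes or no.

Alto best-responds to each possible Brio move:
- X: BR = Large, leader payoff 12.
- Y: BR = Medium, leader payoff 0.
- Z: BR = Large, leader payoff 0.
Among 12, 0, 0, the best is 12 at X. Subgame-perfect outcome: (Large, X) with payoffs (12, 12).
Under simultaneous play:
Alto's best replies: X→Large; Y→Medium; Z→Large.
Brio's best replies: Small→Y; Medium→Z; Large→X.
The unique mutual best reply is (Large, X), giving (12, 12).
Sequential outcome (Large, X) coincides with the Nash profile (Large, X).

yes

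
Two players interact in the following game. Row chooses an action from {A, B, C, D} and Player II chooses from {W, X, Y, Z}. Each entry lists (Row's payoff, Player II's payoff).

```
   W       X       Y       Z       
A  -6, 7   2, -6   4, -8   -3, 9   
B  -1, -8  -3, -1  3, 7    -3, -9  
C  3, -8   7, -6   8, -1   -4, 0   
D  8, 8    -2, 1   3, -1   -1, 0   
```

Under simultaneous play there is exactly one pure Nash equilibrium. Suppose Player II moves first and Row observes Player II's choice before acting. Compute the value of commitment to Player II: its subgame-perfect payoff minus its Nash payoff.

Row best-responds to each possible Player II move:
- W: BR = D, leader payoff 8.
- X: BR = C, leader payoff -6.
- Y: BR = C, leader payoff -1.
- Z: BR = D, leader payoff 0.
Player II's induced payoffs are 8, -6, -1, 0, so Player II commits to W. Subgame-perfect outcome: (D, W) with payoffs (8, 8).
For the simultaneous game, intersect best replies.
Row's best replies: W→D; X→C; Y→C; Z→D.
Player II's best replies: A→Z; B→Y; C→Z; D→W.
The unique mutual best reply is (D, W), giving (8, 8).
Player II's commitment gain: 8 − 8 = 0.

0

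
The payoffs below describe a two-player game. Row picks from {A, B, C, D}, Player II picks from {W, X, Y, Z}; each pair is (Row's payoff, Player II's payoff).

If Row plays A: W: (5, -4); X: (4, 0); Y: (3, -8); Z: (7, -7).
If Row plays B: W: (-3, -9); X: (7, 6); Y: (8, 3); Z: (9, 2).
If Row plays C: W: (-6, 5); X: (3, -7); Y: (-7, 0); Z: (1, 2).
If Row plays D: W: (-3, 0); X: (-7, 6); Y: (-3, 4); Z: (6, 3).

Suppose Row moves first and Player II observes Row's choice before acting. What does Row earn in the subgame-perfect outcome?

Solve by backward induction (Row leads).
- A → Player II plays X (best of -4, 0, -8, -7); Row gets 4.
- B → Player II plays X (best of -9, 6, 3, 2); Row gets 7.
- C → Player II plays W (best of 5, -7, 0, 2); Row gets -6.
- D → Player II plays X (best of 0, 6, 4, 3); Row gets -7.
Maximizing over 4, 7, -6, -7, Row chooses B. Subgame-perfect outcome: (B, X) with payoffs (7, 6).

7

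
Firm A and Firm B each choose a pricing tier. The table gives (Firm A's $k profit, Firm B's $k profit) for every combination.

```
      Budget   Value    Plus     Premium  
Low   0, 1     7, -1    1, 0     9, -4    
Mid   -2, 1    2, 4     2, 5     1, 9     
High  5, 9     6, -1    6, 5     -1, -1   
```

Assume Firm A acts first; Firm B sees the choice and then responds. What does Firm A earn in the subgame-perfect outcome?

5

Firm B best-responds to each possible Firm A move:
- Low → Firm B plays Budget (best of 1, -1, 0, -4); Firm A gets 0.
- Mid → Firm B plays Premium (best of 1, 4, 5, 9); Firm A gets 1.
- High → Firm B plays Budget (best of 9, -1, 5, -1); Firm A gets 5.
Firm A's induced payoffs are 0, 1, 5, so Firm A commits to High. Subgame-perfect outcome: (High, Budget) with payoffs (5, 9).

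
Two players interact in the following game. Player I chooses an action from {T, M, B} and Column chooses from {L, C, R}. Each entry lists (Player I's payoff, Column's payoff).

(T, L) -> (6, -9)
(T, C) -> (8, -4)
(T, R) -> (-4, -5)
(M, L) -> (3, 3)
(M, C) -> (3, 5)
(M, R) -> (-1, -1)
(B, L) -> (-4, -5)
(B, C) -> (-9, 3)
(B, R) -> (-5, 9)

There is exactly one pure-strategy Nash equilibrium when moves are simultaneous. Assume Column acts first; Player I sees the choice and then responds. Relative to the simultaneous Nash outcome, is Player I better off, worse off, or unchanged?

Backward induction with Column moving first.
- L: BR = T, leader payoff -9.
- C: BR = T, leader payoff -4.
- R: BR = M, leader payoff -1.
Maximizing over -9, -4, -1, Column chooses R. Subgame-perfect outcome: (M, R) with payoffs (-1, -1).
Under simultaneous play:
Player I's best replies: L→T; C→T; R→M.
Column's best replies: T→C; M→C; B→R.
The unique mutual best reply is (T, C), giving (8, -4).
Player I earns -1 sequentially versus 8 at the Nash outcome: worse off.

worse off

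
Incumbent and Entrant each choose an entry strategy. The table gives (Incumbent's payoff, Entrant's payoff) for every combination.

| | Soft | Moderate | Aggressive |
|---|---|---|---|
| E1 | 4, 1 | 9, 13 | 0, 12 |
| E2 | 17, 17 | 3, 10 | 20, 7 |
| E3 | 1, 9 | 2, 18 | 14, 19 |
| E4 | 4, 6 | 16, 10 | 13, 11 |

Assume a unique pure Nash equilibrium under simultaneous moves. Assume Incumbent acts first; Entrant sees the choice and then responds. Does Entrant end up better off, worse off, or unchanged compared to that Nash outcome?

unchanged

Backward induction with Incumbent moving first.
- E1: BR = Moderate, leader payoff 9.
- E2: BR = Soft, leader payoff 17.
- E3: BR = Aggressive, leader payoff 14.
- E4: BR = Aggressive, leader payoff 13.
Maximizing over 9, 17, 14, 13, Incumbent chooses E2. Subgame-perfect outcome: (E2, Soft) with payoffs (17, 17).
Now find the simultaneous Nash equilibrium.
Incumbent's best replies: Soft→E2; Moderate→E4; Aggressive→E2.
Entrant's best replies: E1→Moderate; E2→Soft; E3→Aggressive; E4→Aggressive.
Only (E2, Soft) has each player best-responding; Nash payoffs (17, 17).
Entrant earns 17 sequentially versus 17 at the Nash outcome: unchanged.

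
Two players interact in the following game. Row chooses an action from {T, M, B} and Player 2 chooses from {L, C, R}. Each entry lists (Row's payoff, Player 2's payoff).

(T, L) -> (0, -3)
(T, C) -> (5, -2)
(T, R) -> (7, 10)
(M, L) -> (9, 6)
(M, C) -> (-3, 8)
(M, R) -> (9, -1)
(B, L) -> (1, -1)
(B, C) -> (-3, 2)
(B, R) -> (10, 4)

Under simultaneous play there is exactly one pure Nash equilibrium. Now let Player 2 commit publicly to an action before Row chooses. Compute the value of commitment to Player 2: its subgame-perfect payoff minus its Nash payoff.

2

Row best-responds to each possible Player 2 move:
- L: BR = M, leader payoff 6.
- C: BR = T, leader payoff -2.
- R: BR = B, leader payoff 4.
Player 2's induced payoffs are 6, -2, 4, so Player 2 commits to L. Subgame-perfect outcome: (M, L) with payoffs (9, 6).
Now find the simultaneous Nash equilibrium.
Row's best replies: L→M; C→T; R→B.
Player 2's best replies: T→R; M→C; B→R.
The unique mutual best reply is (B, R), giving (10, 4).
Player 2's commitment gain: 6 − 4 = 2.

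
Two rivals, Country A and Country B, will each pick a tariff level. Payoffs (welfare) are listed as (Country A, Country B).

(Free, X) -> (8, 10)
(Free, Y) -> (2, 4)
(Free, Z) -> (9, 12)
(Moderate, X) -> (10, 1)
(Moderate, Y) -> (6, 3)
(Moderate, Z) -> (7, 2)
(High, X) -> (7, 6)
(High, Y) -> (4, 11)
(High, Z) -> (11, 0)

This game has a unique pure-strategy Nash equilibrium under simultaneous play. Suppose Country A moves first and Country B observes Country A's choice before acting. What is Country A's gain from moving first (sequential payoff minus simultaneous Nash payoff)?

3

Solve by backward induction (Country A leads).
- Free → Country B plays Z (best of 10, 4, 12); Country A gets 9.
- Moderate → Country B plays Y (best of 1, 3, 2); Country A gets 6.
- High → Country B plays Y (best of 6, 11, 0); Country A gets 4.
Country A's induced payoffs are 9, 6, 4, so Country A commits to Free. Subgame-perfect outcome: (Free, Z) with payoffs (9, 12).
Now find the simultaneous Nash equilibrium.
Country A's best replies: X→Moderate; Y→Moderate; Z→High.
Country B's best replies: Free→Z; Moderate→Y; High→Y.
The unique mutual best reply is (Moderate, Y), giving (6, 3).
Country A's commitment gain: 9 − 6 = 3.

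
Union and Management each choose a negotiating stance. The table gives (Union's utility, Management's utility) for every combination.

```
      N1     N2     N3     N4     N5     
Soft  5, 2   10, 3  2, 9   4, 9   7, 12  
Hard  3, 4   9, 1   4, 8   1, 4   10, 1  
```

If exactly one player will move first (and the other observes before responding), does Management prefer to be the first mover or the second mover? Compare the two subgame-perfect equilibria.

If Union leads: Management's best replies are Soft→N5, Hard→N3; Union's induced payoffs 7, 4; outcome (Soft, N5), payoffs (7, 12).
If Management leads: Union's best replies are N1→Soft, N2→Soft, N3→Hard, N4→Soft, N5→Hard; Management's induced payoffs 2, 3, 8, 9, 1; outcome (Soft, N4), payoffs (4, 9).
Management gets 9 moving first and 12 moving second, so Management prefers to move second.

second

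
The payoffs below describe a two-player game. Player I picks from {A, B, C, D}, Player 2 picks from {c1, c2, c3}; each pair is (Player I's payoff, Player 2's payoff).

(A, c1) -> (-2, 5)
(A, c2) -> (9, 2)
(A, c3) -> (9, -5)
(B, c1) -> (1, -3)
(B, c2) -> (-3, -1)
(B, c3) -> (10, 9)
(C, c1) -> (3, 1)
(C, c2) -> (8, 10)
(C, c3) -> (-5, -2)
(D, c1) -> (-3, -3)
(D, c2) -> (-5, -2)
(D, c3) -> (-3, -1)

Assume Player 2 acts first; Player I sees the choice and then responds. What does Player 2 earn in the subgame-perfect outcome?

Solve by backward induction (Player 2 leads).
- c1: Player I compares -2, 1, 3, -3 and picks C; Player 2 would get 1.
- c2: Player I compares 9, -3, 8, -5 and picks A; Player 2 would get 2.
- c3: Player I compares 9, 10, -5, -3 and picks B; Player 2 would get 9.
Among 1, 2, 9, the best is 9 at c3. Subgame-perfect outcome: (B, c3) with payoffs (10, 9).

9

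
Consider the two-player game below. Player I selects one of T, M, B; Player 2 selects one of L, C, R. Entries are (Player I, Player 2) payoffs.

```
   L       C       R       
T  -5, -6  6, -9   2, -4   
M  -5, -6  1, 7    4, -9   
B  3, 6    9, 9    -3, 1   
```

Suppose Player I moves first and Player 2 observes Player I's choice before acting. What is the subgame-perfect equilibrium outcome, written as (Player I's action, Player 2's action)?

(B, C)

Backward induction with Player I moving first.
- T → Player 2 plays R (best of -6, -9, -4); Player I gets 2.
- M → Player 2 plays C (best of -6, 7, -9); Player I gets 1.
- B → Player 2 plays C (best of 6, 9, 1); Player I gets 9.
Among 2, 1, 9, the best is 9 at B. Subgame-perfect outcome: (B, C) with payoffs (9, 9).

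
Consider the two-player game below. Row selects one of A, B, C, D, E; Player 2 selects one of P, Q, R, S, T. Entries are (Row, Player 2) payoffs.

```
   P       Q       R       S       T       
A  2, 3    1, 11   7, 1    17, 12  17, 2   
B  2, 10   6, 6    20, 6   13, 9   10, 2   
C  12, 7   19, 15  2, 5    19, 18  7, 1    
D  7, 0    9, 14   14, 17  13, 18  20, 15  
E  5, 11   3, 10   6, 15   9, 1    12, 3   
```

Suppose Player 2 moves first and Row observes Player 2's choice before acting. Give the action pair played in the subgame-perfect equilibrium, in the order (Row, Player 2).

(C, S)

Backward induction with Player 2 moving first.
- P → Row plays C (best of 2, 2, 12, 7, 5); Player 2 gets 7.
- Q → Row plays C (best of 1, 6, 19, 9, 3); Player 2 gets 15.
- R → Row plays B (best of 7, 20, 2, 14, 6); Player 2 gets 6.
- S → Row plays C (best of 17, 13, 19, 13, 9); Player 2 gets 18.
- T → Row plays D (best of 17, 10, 7, 20, 12); Player 2 gets 15.
Among 7, 15, 6, 18, 15, the best is 18 at S. Subgame-perfect outcome: (C, S) with payoffs (19, 18).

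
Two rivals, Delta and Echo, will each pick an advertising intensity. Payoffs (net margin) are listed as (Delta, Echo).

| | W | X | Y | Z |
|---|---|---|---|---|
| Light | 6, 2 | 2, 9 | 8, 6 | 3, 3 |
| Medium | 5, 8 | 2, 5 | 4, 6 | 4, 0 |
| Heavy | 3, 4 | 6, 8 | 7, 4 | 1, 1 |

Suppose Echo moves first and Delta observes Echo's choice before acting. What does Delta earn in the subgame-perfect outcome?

Backward induction with Echo moving first.
- W: Delta compares 6, 5, 3 and picks Light; Echo would get 2.
- X: Delta compares 2, 2, 6 and picks Heavy; Echo would get 8.
- Y: Delta compares 8, 4, 7 and picks Light; Echo would get 6.
- Z: Delta compares 3, 4, 1 and picks Medium; Echo would get 0.
Among 2, 8, 6, 0, the best is 8 at X. Subgame-perfect outcome: (Heavy, X) with payoffs (6, 8).

6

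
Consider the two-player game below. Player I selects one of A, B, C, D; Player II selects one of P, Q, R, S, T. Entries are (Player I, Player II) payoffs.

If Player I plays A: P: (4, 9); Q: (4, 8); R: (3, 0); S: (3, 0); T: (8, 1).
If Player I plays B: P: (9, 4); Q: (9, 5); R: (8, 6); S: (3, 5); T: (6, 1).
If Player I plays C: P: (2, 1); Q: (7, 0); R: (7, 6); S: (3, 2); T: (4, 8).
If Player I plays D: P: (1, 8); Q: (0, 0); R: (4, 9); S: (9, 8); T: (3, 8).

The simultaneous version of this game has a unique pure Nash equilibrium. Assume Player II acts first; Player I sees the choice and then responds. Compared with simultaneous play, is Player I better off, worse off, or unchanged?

better off

Work backward from Player I's decision.
- P: BR = B, leader payoff 4.
- Q: BR = B, leader payoff 5.
- R: BR = B, leader payoff 6.
- S: BR = D, leader payoff 8.
- T: BR = A, leader payoff 1.
Maximizing over 4, 5, 6, 8, 1, Player II chooses S. Subgame-perfect outcome: (D, S) with payoffs (9, 8).
Under simultaneous play:
Player I's best replies: P→B; Q→B; R→B; S→D; T→A.
Player II's best replies: A→P; B→R; C→T; D→R.
The unique mutual best reply is (B, R), giving (8, 6).
Player I earns 9 sequentially versus 8 at the Nash outcome: better off.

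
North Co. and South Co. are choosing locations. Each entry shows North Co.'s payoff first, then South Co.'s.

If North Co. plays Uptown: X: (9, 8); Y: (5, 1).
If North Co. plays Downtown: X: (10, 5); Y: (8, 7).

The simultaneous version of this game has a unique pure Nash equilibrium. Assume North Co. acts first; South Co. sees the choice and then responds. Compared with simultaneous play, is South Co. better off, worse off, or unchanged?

better off

Work backward from South Co.'s decision.
- Uptown → South Co. plays X (best of 8, 1); North Co. gets 9.
- Downtown → South Co. plays Y (best of 5, 7); North Co. gets 8.
Among 9, 8, the best is 9 at Uptown. Subgame-perfect outcome: (Uptown, X) with payoffs (9, 8).
For the simultaneous game, intersect best replies.
North Co.'s best replies: X→Downtown; Y→Downtown.
South Co.'s best replies: Uptown→X; Downtown→Y.
The unique mutual best reply is (Downtown, Y), giving (8, 7).
South Co. earns 8 sequentially versus 7 at the Nash outcome: better off.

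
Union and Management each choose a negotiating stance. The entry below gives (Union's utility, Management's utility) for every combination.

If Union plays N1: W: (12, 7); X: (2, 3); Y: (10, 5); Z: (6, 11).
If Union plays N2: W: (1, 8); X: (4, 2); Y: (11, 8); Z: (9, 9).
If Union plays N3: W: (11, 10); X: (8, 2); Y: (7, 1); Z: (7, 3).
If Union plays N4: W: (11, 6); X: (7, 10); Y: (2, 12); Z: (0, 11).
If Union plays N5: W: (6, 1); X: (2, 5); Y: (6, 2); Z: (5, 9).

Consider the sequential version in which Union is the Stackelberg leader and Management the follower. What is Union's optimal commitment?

Solve by backward induction (Union leads).
- N1: Management compares 7, 3, 5, 11 and picks Z; Union would get 6.
- N2: Management compares 8, 2, 8, 9 and picks Z; Union would get 9.
- N3: Management compares 10, 2, 1, 3 and picks W; Union would get 11.
- N4: Management compares 6, 10, 12, 11 and picks Y; Union would get 2.
- N5: Management compares 1, 5, 2, 9 and picks Z; Union would get 5.
Among 6, 9, 11, 2, 5, the best is 11 at N3. Subgame-perfect outcome: (N3, W) with payoffs (11, 10).

N3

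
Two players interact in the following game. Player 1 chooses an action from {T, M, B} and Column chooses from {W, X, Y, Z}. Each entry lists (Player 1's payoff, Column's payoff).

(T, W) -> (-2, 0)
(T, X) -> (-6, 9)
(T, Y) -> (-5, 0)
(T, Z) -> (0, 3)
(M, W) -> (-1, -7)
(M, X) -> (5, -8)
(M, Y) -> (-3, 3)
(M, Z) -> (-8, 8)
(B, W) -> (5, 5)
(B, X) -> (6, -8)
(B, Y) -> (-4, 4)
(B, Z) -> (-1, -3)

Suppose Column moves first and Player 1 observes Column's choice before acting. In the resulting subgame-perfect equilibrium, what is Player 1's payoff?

5

Backward induction with Column moving first.
- W: BR = B, leader payoff 5.
- X: BR = B, leader payoff -8.
- Y: BR = M, leader payoff 3.
- Z: BR = T, leader payoff 3.
Column's induced payoffs are 5, -8, 3, 3, so Column commits to W. Subgame-perfect outcome: (B, W) with payoffs (5, 5).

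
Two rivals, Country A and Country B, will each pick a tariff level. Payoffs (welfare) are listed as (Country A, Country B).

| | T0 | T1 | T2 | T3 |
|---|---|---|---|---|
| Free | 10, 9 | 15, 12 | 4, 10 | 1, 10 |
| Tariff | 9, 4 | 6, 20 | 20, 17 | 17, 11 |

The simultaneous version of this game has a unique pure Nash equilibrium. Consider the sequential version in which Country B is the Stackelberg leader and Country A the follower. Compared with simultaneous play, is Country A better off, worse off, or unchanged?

better off

Backward induction with Country B moving first.
- T0 → Country A plays Free (best of 10, 9); Country B gets 9.
- T1 → Country A plays Free (best of 15, 6); Country B gets 12.
- T2 → Country A plays Tariff (best of 4, 20); Country B gets 17.
- T3 → Country A plays Tariff (best of 1, 17); Country B gets 11.
Maximizing over 9, 12, 17, 11, Country B chooses T2. Subgame-perfect outcome: (Tariff, T2) with payoffs (20, 17).
For the simultaneous game, intersect best replies.
Country A's best replies: T0→Free; T1→Free; T2→Tariff; T3→Tariff.
Country B's best replies: Free→T1; Tariff→T1.
The unique mutual best reply is (Free, T1), giving (15, 12).
Country A earns 20 sequentially versus 15 at the Nash outcome: better off.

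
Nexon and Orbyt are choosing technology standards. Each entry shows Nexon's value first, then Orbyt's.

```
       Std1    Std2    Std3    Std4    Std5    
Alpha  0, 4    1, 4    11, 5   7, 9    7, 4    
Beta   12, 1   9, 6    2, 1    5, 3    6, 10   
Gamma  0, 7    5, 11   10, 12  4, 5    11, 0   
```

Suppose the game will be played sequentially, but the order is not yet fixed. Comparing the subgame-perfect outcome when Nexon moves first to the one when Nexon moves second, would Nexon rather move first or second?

first

If Nexon leads: Orbyt's best replies are Alpha→Std4, Beta→Std5, Gamma→Std3; Nexon's induced payoffs 7, 6, 10; outcome (Gamma, Std3), payoffs (10, 12).
If Orbyt leads: Nexon's best replies are Std1→Beta, Std2→Beta, Std3→Alpha, Std4→Alpha, Std5→Gamma; Orbyt's induced payoffs 1, 6, 5, 9, 0; outcome (Alpha, Std4), payoffs (7, 9).
Nexon gets 10 moving first and 7 moving second, so Nexon prefers to move first.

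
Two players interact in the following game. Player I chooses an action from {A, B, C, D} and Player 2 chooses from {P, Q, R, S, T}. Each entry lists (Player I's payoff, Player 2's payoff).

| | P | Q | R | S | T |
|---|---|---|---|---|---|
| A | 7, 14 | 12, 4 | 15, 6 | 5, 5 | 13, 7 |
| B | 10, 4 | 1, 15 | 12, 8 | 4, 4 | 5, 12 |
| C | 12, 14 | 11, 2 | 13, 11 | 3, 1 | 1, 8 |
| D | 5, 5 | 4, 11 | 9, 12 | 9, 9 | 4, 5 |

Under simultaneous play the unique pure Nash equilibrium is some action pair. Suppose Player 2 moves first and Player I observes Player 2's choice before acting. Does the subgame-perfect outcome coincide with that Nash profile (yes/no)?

yes

Player I best-responds to each possible Player 2 move:
- P → Player I plays C (best of 7, 10, 12, 5); Player 2 gets 14.
- Q → Player I plays A (best of 12, 1, 11, 4); Player 2 gets 4.
- R → Player I plays A (best of 15, 12, 13, 9); Player 2 gets 6.
- S → Player I plays D (best of 5, 4, 3, 9); Player 2 gets 9.
- T → Player I plays A (best of 13, 5, 1, 4); Player 2 gets 7.
Among 14, 4, 6, 9, 7, the best is 14 at P. Subgame-perfect outcome: (C, P) with payoffs (12, 14).
For the simultaneous game, intersect best replies.
Player I's best replies: P→C; Q→A; R→A; S→D; T→A.
Player 2's best replies: A→P; B→Q; C→P; D→R.
The unique mutual best reply is (C, P), giving (12, 14).
Sequential outcome (C, P) coincides with the Nash profile (C, P).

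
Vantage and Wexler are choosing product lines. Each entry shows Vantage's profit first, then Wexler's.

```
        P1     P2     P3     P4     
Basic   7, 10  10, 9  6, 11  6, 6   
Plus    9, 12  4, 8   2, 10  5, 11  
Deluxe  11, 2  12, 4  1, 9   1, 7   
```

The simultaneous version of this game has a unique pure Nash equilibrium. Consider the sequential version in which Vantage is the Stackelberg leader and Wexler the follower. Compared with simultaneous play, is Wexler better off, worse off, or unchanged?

Solve by backward induction (Vantage leads).
- Basic: BR = P3, leader payoff 6.
- Plus: BR = P1, leader payoff 9.
- Deluxe: BR = P3, leader payoff 1.
Maximizing over 6, 9, 1, Vantage chooses Plus. Subgame-perfect outcome: (Plus, P1) with payoffs (9, 12).
For the simultaneous game, intersect best replies.
Vantage's best replies: P1→Deluxe; P2→Deluxe; P3→Basic; P4→Basic.
Wexler's best replies: Basic→P3; Plus→P1; Deluxe→P3.
Only (Basic, P3) has each player best-responding; Nash payoffs (6, 11).
Wexler earns 12 sequentially versus 11 at the Nash outcome: better off.

better off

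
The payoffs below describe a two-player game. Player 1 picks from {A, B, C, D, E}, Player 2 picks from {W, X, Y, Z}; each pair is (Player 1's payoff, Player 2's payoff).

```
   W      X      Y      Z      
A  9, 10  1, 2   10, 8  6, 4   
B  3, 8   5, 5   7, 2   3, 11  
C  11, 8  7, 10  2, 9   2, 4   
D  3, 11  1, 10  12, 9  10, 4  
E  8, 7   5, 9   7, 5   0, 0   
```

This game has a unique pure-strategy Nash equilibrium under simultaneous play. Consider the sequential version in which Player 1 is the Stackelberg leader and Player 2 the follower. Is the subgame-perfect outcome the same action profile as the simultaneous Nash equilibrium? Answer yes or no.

Backward induction with Player 1 moving first.
- A: BR = W, leader payoff 9.
- B: BR = Z, leader payoff 3.
- C: BR = X, leader payoff 7.
- D: BR = W, leader payoff 3.
- E: BR = X, leader payoff 5.
Player 1's induced payoffs are 9, 3, 7, 3, 5, so Player 1 commits to A. Subgame-perfect outcome: (A, W) with payoffs (9, 10).
Now find the simultaneous Nash equilibrium.
Player 1's best replies: W→C; X→C; Y→D; Z→D.
Player 2's best replies: A→W; B→Z; C→X; D→W; E→X.
Only (C, X) has each player best-responding; Nash payoffs (7, 10).
Sequential outcome (A, W) differs from the Nash profile (C, X).

no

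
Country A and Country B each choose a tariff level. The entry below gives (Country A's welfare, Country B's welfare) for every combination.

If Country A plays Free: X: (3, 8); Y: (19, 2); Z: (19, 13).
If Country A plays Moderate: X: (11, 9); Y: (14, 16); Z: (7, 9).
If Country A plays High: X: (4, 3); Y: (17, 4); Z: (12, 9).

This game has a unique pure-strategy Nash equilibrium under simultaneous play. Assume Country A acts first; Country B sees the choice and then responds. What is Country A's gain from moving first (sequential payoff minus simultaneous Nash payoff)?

Solve by backward induction (Country A leads).
- Free: BR = Z, leader payoff 19.
- Moderate: BR = Y, leader payoff 14.
- High: BR = Z, leader payoff 12.
Maximizing over 19, 14, 12, Country A chooses Free. Subgame-perfect outcome: (Free, Z) with payoffs (19, 13).
For the simultaneous game, intersect best replies.
Country A's best replies: X→Moderate; Y→Free; Z→Free.
Country B's best replies: Free→Z; Moderate→Y; High→Z.
The unique mutual best reply is (Free, Z), giving (19, 13).
Country A's commitment gain: 19 − 19 = 0.

0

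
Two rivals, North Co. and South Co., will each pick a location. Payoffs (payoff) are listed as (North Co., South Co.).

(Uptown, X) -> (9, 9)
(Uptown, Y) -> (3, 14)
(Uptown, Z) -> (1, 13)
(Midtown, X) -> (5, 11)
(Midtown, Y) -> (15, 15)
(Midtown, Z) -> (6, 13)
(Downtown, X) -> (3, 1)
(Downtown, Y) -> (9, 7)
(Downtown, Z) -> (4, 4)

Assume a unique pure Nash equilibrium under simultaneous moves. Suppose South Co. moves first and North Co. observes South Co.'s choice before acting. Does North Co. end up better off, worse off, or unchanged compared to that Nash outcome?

Work backward from North Co.'s decision.
- X: North Co. compares 9, 5, 3 and picks Uptown; South Co. would get 9.
- Y: North Co. compares 3, 15, 9 and picks Midtown; South Co. would get 15.
- Z: North Co. compares 1, 6, 4 and picks Midtown; South Co. would get 13.
Maximizing over 9, 15, 13, South Co. chooses Y. Subgame-perfect outcome: (Midtown, Y) with payoffs (15, 15).
Now find the simultaneous Nash equilibrium.
North Co.'s best replies: X→Uptown; Y→Midtown; Z→Midtown.
South Co.'s best replies: Uptown→Y; Midtown→Y; Downtown→Y.
The unique mutual best reply is (Midtown, Y), giving (15, 15).
North Co. earns 15 sequentially versus 15 at the Nash outcome: unchanged.

unchanged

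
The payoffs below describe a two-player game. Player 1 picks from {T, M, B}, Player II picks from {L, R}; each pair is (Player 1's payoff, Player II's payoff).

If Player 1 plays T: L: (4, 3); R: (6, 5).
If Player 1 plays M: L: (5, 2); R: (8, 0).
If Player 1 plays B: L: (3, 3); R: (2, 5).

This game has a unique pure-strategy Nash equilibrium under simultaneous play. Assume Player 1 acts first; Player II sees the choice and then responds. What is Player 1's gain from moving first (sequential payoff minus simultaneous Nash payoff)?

1

Solve by backward induction (Player 1 leads).
- T → Player II plays R (best of 3, 5); Player 1 gets 6.
- M → Player II plays L (best of 2, 0); Player 1 gets 5.
- B → Player II plays R (best of 3, 5); Player 1 gets 2.
Player 1's induced payoffs are 6, 5, 2, so Player 1 commits to T. Subgame-perfect outcome: (T, R) with payoffs (6, 5).
Now find the simultaneous Nash equilibrium.
Player 1's best replies: L→M; R→M.
Player II's best replies: T→R; M→L; B→R.
Only (M, L) has each player best-responding; Nash payoffs (5, 2).
Player 1's commitment gain: 6 − 5 = 1.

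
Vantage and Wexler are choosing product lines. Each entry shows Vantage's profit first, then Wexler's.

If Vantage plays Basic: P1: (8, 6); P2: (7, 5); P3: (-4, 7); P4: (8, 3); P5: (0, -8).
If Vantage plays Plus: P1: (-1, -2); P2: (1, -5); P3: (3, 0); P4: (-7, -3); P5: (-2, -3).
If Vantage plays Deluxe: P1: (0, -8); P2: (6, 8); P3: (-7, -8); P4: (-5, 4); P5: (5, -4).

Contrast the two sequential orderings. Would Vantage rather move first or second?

If Vantage leads: Wexler's best replies are Basic→P3, Plus→P3, Deluxe→P2; Vantage's induced payoffs -4, 3, 6; outcome (Deluxe, P2), payoffs (6, 8).
If Wexler leads: Vantage's best replies are P1→Basic, P2→Basic, P3→Plus, P4→Basic, P5→Deluxe; Wexler's induced payoffs 6, 5, 0, 3, -4; outcome (Basic, P1), payoffs (8, 6).
Vantage gets 6 moving first and 8 moving second, so Vantage prefers to move second.

second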